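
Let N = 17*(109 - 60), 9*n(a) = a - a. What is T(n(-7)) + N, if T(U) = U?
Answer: 833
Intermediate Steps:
n(a) = 0 (n(a) = (a - a)/9 = (1/9)*0 = 0)
N = 833 (N = 17*49 = 833)
T(n(-7)) + N = 0 + 833 = 833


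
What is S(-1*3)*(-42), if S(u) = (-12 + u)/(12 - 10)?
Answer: 315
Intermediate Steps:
S(u) = -6 + u/2 (S(u) = (-12 + u)/2 = (-12 + u)*(1/2) = -6 + u/2)
S(-1*3)*(-42) = (-6 + (-1*3)/2)*(-42) = (-6 + (1/2)*(-3))*(-42) = (-6 - 3/2)*(-42) = -15/2*(-42) = 315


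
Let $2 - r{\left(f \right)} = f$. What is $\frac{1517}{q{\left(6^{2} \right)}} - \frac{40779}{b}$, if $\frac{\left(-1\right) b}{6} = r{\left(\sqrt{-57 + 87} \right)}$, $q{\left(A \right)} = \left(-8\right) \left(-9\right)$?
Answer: $- \frac{469627}{936} - \frac{13593 \sqrt{30}}{52} \approx -1933.5$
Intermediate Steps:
$q{\left(A \right)} = 72$
$r{\left(f \right)} = 2 - f$
$b = -12 + 6 \sqrt{30}$ ($b = - 6 \left(2 - \sqrt{-57 + 87}\right) = - 6 \left(2 - \sqrt{30}\right) = -12 + 6 \sqrt{30} \approx 20.863$)
$\frac{1517}{q{\left(6^{2} \right)}} - \frac{40779}{b} = \frac{1517}{72} - \frac{40779}{-12 + 6 \sqrt{30}}$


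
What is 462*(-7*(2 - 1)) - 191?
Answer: -3425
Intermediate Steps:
462*(-7*(2 - 1)) - 191 = 462*(-7*1) - 191 = 462*(-7) - 191 = -3234 - 191 = -3425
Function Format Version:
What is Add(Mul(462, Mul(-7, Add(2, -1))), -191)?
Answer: -3425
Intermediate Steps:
Add(Mul(462, Mul(-7, Add(2, -1))), -191) = Add(Mul(462, Mul(-7, 1)), -191) = Add(Mul(462, -7), -191) = Add(-3234, -191) = -3425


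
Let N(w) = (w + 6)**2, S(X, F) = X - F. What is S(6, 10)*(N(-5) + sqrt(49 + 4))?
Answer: -4 - 4*sqrt(53) ≈ -33.120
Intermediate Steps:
N(w) = (6 + w)**2
S(6, 10)*(N(-5) + sqrt(49 + 4)) = (6 - 1*10)*((6 - 5)**2 + sqrt(49 + 4)) = (6 - 10)*(1**2 + sqrt(53)) = -4*(1 + sqrt(53)) = -4 - 4*sqrt(53)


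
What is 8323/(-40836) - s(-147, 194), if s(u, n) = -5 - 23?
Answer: 27685/996 ≈ 27.796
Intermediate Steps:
s(u, n) = -28
8323/(-40836) - s(-147, 194) = 8323/(-40836) - 1*(-28) = 8323*(-1/40836) + 28 = -203/996 + 28 = 27685/996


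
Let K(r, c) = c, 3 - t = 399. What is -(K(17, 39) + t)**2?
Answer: -127449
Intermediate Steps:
t = -396 (t = 3 - 1*399 = 3 - 399 = -396)
-(K(17, 39) + t)**2 = -(39 - 396)**2 = -1*(-357)**2 = -1*127449 = -127449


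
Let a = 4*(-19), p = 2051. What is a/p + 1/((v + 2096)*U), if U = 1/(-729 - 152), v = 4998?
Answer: -2346075/14549794 ≈ -0.16124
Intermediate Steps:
a = -76
U = -1/881 (U = 1/(-881) = -1/881 ≈ -0.0011351)
a/p + 1/((v + 2096)*U) = -76/2051 + 1/((4998 + 2096)*(-1/881)) = -76*1/2051 - 881/7094 = -76/2051 + (1/7094)*(-881) = -76/2051 - 881/7094 = -2346075/14549794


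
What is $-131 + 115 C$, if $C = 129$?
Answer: $14704$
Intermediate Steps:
$-131 + 115 C = -131 + 115 \cdot 129 = -131 + 14835 = 14704$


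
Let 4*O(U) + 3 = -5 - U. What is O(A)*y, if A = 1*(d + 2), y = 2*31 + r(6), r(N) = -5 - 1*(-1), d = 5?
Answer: -435/2 ≈ -217.50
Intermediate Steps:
r(N) = -4 (r(N) = -5 + 1 = -4)
y = 58 (y = 2*31 - 4 = 62 - 4 = 58)
A = 7 (A = 1*(5 + 2) = 1*7 = 7)
O(U) = -2 - U/4 (O(U) = -¾ + (-5 - U)/4 = -¾ + (-5/4 - U/4) = -2 - U/4)
O(A)*y = (-2 - ¼*7)*58 = (-2 - 7/4)*58 = -15/4*58 = -435/2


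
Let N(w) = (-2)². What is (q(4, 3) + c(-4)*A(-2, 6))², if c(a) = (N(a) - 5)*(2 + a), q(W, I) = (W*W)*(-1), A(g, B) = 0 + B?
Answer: 16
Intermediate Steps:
N(w) = 4
A(g, B) = B
q(W, I) = -W² (q(W, I) = W²*(-1) = -W²)
c(a) = -2 - a (c(a) = (4 - 5)*(2 + a) = -(2 + a) = -2 - a)
(q(4, 3) + c(-4)*A(-2, 6))² = (-1*4² + (-2 - 1*(-4))*6)² = (-1*16 + (-2 + 4)*6)² = (-16 + 2*6)² = (-16 + 12)² = (-4)² = 16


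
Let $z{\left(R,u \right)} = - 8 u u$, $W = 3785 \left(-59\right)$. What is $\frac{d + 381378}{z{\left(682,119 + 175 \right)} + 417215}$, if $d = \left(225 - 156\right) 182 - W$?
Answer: $- \frac{617251}{274273} \approx -2.2505$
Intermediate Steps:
$W = -223315$
$d = 235873$ ($d = \left(225 - 156\right) 182 - -223315 = 69 \cdot 182 + 223315 = 12558 + 223315 = 235873$)
$z{\left(R,u \right)} = - 8 u^{2}$
$\frac{d + 381378}{z{\left(682,119 + 175 \right)} + 417215} = \frac{235873 + 381378}{- 8 \left(119 + 175\right)^{2} + 417215} = \frac{617251}{- 8 \cdot 294^{2} + 417215} = \frac{617251}{\left(-8\right) 86436 + 417215} = \frac{617251}{-691488 + 417215} = \frac{617251}{-274273} = 617251 \left(- \frac{1}{274273}\right) = - \frac{617251}{274273}$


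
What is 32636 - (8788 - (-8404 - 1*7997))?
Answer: 7447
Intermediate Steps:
32636 - (8788 - (-8404 - 1*7997)) = 32636 - (8788 - (-8404 - 7997)) = 32636 - (8788 - 1*(-16401)) = 32636 - (8788 + 16401) = 32636 - 1*25189 = 32636 - 25189 = 7447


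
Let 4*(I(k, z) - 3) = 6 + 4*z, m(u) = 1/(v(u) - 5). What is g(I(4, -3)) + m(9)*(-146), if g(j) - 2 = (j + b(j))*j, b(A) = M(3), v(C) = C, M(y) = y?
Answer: -111/4 ≈ -27.750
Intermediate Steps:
b(A) = 3
m(u) = 1/(-5 + u) (m(u) = 1/(u - 5) = 1/(-5 + u))
I(k, z) = 9/2 + z (I(k, z) = 3 + (6 + 4*z)/4 = 3 + (3/2 + z) = 9/2 + z)
g(j) = 2 + j*(3 + j) (g(j) = 2 + (j + 3)*j = 2 + (3 + j)*j = 2 + j*(3 + j))
g(I(4, -3)) + m(9)*(-146) = (2 + (9/2 - 3)**2 + 3*(9/2 - 3)) - 146/(-5 + 9) = (2 + (3/2)**2 + 3*(3/2)) - 146/4 = (2 + 9/4 + 9/2) + (1/4)*(-146) = 35/4 - 73/2 = -111/4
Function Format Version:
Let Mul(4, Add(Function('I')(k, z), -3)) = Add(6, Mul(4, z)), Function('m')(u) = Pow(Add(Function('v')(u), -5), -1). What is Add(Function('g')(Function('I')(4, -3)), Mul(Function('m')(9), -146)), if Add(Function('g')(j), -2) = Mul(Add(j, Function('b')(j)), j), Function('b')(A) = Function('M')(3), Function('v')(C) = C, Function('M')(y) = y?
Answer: Rational(-111, 4) ≈ -27.750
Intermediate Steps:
Function('b')(A) = 3
Function('m')(u) = Pow(Add(-5, u), -1) (Function('m')(u) = Pow(Add(u, -5), -1) = Pow(Add(-5, u), -1))
Function('I')(k, z) = Add(Rational(9, 2), z) (Function('I')(k, z) = Add(3, Mul(Rational(1, 4), Add(6, Mul(4, z)))) = Add(3, Add(Rational(3, 2), z)) = Add(Rational(9, 2), z))
Function('g')(j) = Add(2, Mul(j, Add(3, j))) (Function('g')(j) = Add(2, Mul(Add(j, 3), j)) = Add(2, Mul(Add(3, j), j)) = Add(2, Mul(j, Add(3, j))))
Add(Function('g')(Function('I')(4, -3)), Mul(Function('m')(9), -146)) = Add(Add(2, Pow(Add(Rational(9, 2), -3), 2), Mul(3, Add(Rational(9, 2), -3))), Mul(Pow(Add(-5, 9), -1), -146)) = Add(Add(2, Pow(Rational(3, 2), 2), Mul(3, Rational(3, 2))), Mul(Pow(4, -1), -146)) = Add(Add(2, Rational(9, 4), Rational(9, 2)), Mul(Rational(1, 4), -146)) = Add(Rational(35, 4), Rational(-73, 2)) = Rational(-111, 4)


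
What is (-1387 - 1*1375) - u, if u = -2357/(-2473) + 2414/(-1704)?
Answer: -81951355/29676 ≈ -2761.5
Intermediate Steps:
u = -13757/29676 (u = -2357*(-1/2473) + 2414*(-1/1704) = 2357/2473 - 17/12 = -13757/29676 ≈ -0.46357)
(-1387 - 1*1375) - u = (-1387 - 1*1375) - 1*(-13757/29676) = (-1387 - 1375) + 13757/29676 = -2762 + 13757/29676 = -81951355/29676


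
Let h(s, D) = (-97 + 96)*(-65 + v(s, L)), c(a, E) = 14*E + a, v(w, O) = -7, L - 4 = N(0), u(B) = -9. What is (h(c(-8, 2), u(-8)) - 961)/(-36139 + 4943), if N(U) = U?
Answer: 889/31196 ≈ 0.028497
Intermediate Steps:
L = 4 (L = 4 + 0 = 4)
c(a, E) = a + 14*E
h(s, D) = 72 (h(s, D) = (-97 + 96)*(-65 - 7) = -1*(-72) = 72)
(h(c(-8, 2), u(-8)) - 961)/(-36139 + 4943) = (72 - 961)/(-36139 + 4943) = -889/(-31196) = -889*(-1/31196) = 889/31196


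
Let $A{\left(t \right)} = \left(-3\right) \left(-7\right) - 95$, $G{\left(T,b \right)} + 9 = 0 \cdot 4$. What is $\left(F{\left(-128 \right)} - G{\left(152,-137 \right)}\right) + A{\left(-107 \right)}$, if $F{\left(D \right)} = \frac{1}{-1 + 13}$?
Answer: $- \frac{779}{12} \approx -64.917$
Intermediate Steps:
$F{\left(D \right)} = \frac{1}{12}$
$G{\left(T,b \right)} = -9$ ($G{\left(T,b \right)} = -9 + 0 \cdot 4 = -9 + 0 = -9$)
$A{\left(t \right)} = -74$ ($A{\left(t \right)} = 21 - 95 = -74$)
$\left(F{\left(-128 \right)} - G{\left(152,-137 \right)}\right) + A{\left(-107 \right)} = \left(\frac{1}{12} - -9\right) - 74 = \left(\frac{1}{12} + 9\right) - 74 = \frac{109}{12} - 74 = - \frac{779}{12}$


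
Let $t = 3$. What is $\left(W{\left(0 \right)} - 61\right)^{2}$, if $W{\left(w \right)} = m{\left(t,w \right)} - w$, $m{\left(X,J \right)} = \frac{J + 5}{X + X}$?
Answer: $\frac{130321}{36} \approx 3620.0$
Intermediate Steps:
$m{\left(X,J \right)} = \frac{5 + J}{2 X}$
$W{\left(w \right)} = \frac{5}{6} - \frac{5 w}{6}$ ($W{\left(w \right)} = \frac{5 + w}{2 \cdot 3} - w = \frac{1}{2} \cdot \frac{1}{3} \left(5 + w\right) - w = \left(\frac{5}{6} + \frac{w}{6}\right) - w = \frac{5}{6} - \frac{5 w}{6}$)
$\left(W{\left(0 \right)} - 61\right)^{2} = \left(\left(\frac{5}{6} - 0\right) - 61\right)^{2} = \left(\left(\frac{5}{6} + 0\right) - 61\right)^{2} = \left(\frac{5}{6} - 61\right)^{2} = \left(- \frac{361}{6}\right)^{2} = \frac{130321}{36}$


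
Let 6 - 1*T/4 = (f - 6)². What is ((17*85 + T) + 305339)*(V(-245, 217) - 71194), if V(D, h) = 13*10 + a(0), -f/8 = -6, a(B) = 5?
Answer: -21300077368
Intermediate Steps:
f = 48 (f = -8*(-6) = 48)
T = -7032 (T = 24 - 4*(48 - 6)² = 24 - 4*42² = 24 - 4*1764 = 24 - 7056 = -7032)
V(D, h) = 135 (V(D, h) = 13*10 + 5 = 130 + 5 = 135)
((17*85 + T) + 305339)*(V(-245, 217) - 71194) = ((17*85 - 7032) + 305339)*(135 - 71194) = ((1445 - 7032) + 305339)*(-71059) = (-5587 + 305339)*(-71059) = 299752*(-71059) = -21300077368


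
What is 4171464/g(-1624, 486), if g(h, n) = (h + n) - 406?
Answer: -521433/193 ≈ -2701.7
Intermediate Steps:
g(h, n) = -406 + h + n
4171464/g(-1624, 486) = 4171464/(-406 - 1624 + 486) = 4171464/(-1544) = 4171464*(-1/1544) = -521433/193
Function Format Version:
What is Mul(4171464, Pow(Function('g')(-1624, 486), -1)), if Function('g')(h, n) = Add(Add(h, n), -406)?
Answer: Rational(-521433, 193) ≈ -2701.7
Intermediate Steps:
Function('g')(h, n) = Add(-406, h, n)
Mul(4171464, Pow(Function('g')(-1624, 486), -1)) = Mul(4171464, Pow(Add(-406, -1624, 486), -1)) = Mul(4171464, Pow(-1544, -1)) = Mul(4171464, Rational(-1, 1544)) = Rational(-521433, 193)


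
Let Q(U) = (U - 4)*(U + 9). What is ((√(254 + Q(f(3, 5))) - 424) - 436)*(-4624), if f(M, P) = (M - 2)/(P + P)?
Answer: 3976640 - 2312*√21851/5 ≈ 3.9083e+6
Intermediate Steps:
f(M, P) = (-2 + M)/(2*P) (f(M, P) = (-2 + M)/((2*P)) = (-2 + M)*(1/(2*P)) = (-2 + M)/(2*P))
Q(U) = (-4 + U)*(9 + U)
((√(254 + Q(f(3, 5))) - 424) - 436)*(-4624) = ((√(254 + (-36 + ((½)*(-2 + 3)/5)² + 5*((½)*(-2 + 3)/5))) - 424) - 436)*(-4624) = ((√(254 + (-36 + ((½)*(⅕)*1)² + 5*((½)*(⅕)*1))) - 424) - 436)*(-4624) = ((√(254 + (-36 + (⅒)² + 5*(⅒))) - 424) - 436)*(-4624) = ((√(254 + (-36 + 1/100 + ½)) - 424) - 436)*(-4624) = ((√(254 - 3549/100) - 424) - 436)*(-4624) = ((√(21851/100) - 424) - 436)*(-4624) = ((√21851/10 - 424) - 436)*(-4624) = ((-424 + √21851/10) - 436)*(-4624) = (-860 + √21851/10)*(-4624) = 3976640 - 2312*√21851/5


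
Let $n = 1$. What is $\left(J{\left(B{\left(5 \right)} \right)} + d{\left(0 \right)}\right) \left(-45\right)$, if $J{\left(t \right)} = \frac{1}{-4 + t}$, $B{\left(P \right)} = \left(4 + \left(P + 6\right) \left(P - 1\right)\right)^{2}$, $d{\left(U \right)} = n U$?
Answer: $- \frac{9}{460} \approx -0.019565$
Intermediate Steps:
$d{\left(U \right)} = U$ ($d{\left(U \right)} = 1 U = U$)
$B{\left(P \right)} = \left(4 + \left(-1 + P\right) \left(6 + P\right)\right)^{2}$ ($B{\left(P \right)} = \left(4 + \left(6 + P\right) \left(-1 + P\right)\right)^{2} = \left(4 + \left(-1 + P\right) \left(6 + P\right)\right)^{2}$)
$\left(J{\left(B{\left(5 \right)} \right)} + d{\left(0 \right)}\right) \left(-45\right) = \left(\frac{1}{-4 + \left(-2 + 5^{2} + 5 \cdot 5\right)^{2}} + 0\right) \left(-45\right) = \left(\frac{1}{-4 + \left(-2 + 25 + 25\right)^{2}} + 0\right) \left(-45\right) = \left(\frac{1}{-4 + 48^{2}} + 0\right) \left(-45\right) = \left(\frac{1}{-4 + 2304} + 0\right) \left(-45\right) = \left(\frac{1}{2300} + 0\right) \left(-45\right) = \frac{1}{2300} \left(-45\right) = - \frac{9}{460}$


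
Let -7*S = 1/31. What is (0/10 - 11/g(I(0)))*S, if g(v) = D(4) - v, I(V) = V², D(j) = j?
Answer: 11/868 ≈ 0.012673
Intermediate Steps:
S = -1/217 (S = -⅐/31 = -⅐*1/31 = -1/217 ≈ -0.0046083)
g(v) = 4 - v
(0/10 - 11/g(I(0)))*S = (0/10 - 11/(4 - 1*0²))*(-1/217) = (0*(⅒) - 11/(4 - 1*0))*(-1/217) = (0 - 11/(4 + 0))*(-1/217) = (0 - 11/4)*(-1/217) = -11/4*(-1/217) = 11/868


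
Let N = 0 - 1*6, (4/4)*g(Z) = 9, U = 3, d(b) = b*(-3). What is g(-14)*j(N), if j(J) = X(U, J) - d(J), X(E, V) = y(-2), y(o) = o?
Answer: -180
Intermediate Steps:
d(b) = -3*b
g(Z) = 9
X(E, V) = -2
N = -6 (N = 0 - 6 = -6)
j(J) = -2 + 3*J (j(J) = -2 - (-3)*J = -2 + 3*J)
g(-14)*j(N) = 9*(-2 + 3*(-6)) = 9*(-2 - 18) = 9*(-20) = -180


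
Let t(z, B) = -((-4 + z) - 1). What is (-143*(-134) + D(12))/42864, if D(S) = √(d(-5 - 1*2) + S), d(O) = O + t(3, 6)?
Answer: 9581/21432 + √7/42864 ≈ 0.44710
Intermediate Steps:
t(z, B) = 5 - z (t(z, B) = -(-5 + z) = 5 - z)
d(O) = 2 + O (d(O) = O + (5 - 1*3) = O + (5 - 3) = O + 2 = 2 + O)
D(S) = √(-5 + S) (D(S) = √((2 + (-5 - 1*2)) + S) = √((2 + (-5 - 2)) + S) = √((2 - 7) + S) = √(-5 + S))
(-143*(-134) + D(12))/42864 = (-143*(-134) + √(-5 + 12))/42864 = (19162 + √7)*(1/42864) = 9581/21432 + √7/42864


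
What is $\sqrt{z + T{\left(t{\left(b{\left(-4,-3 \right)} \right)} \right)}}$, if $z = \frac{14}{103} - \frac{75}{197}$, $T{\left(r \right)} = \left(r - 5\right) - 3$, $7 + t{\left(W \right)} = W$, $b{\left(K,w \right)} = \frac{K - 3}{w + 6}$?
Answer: $\frac{i \sqrt{65136118809}}{60873} \approx 4.1926 i$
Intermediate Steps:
$b{\left(K,w \right)} = \frac{-3 + K}{6 + w}$
$t{\left(W \right)} = -7 + W$
$T{\left(r \right)} = -8 + r$ ($T{\left(r \right)} = \left(-5 + r\right) - 3 = -8 + r$)
$z = - \frac{4967}{20291}$ ($z = 14 \cdot \frac{1}{103} - \frac{75}{197} = \frac{14}{103} - \frac{75}{197} = - \frac{4967}{20291} \approx -0.24479$)
$\sqrt{z + T{\left(t{\left(b{\left(-4,-3 \right)} \right)} \right)}} = \sqrt{- \frac{4967}{20291} - \left(15 - \frac{-3 - 4}{6 - 3}\right)} = \sqrt{- \frac{4967}{20291} - \left(15 - \frac{1}{3} \left(-7\right)\right)} = \sqrt{- \frac{4967}{20291} + \left(-8 + \left(-7 + \frac{1}{3} \left(-7\right)\right)\right)} = \sqrt{- \frac{4967}{20291} - \frac{52}{3}} = \sqrt{- \frac{1070033}{60873}} = \frac{i \sqrt{65136118809}}{60873}$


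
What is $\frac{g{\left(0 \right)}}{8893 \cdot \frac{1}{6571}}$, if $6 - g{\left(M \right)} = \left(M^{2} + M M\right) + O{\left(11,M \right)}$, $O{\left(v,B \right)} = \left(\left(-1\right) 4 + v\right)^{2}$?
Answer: $- \frac{282553}{8893} \approx -31.773$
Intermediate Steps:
$O{\left(v,B \right)} = \left(-4 + v\right)^{2}$
$g{\left(M \right)} = -43 - 2 M^{2}$ ($g{\left(M \right)} = 6 - \left(\left(M^{2} + M M\right) + \left(-4 + 11\right)^{2}\right) = 6 - \left(\left(M^{2} + M^{2}\right) + 7^{2}\right) = 6 - \left(2 M^{2} + 49\right) = 6 - \left(49 + 2 M^{2}\right) = -43 - 2 M^{2}$)
$\frac{g{\left(0 \right)}}{8893 \cdot \frac{1}{6571}} = \frac{-43 - 2 \cdot 0^{2}}{8893 \cdot \frac{1}{6571}} = \frac{-43 - 0}{8893 \cdot \frac{1}{6571}} = \frac{-43 + 0}{\frac{8893}{6571}} = \left(-43\right) \frac{6571}{8893} = - \frac{282553}{8893}$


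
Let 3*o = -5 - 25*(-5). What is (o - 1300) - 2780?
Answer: -4040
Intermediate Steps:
o = 40 (o = (-5 - 25*(-5))/3 = (-5 + 125)/3 = (1/3)*120 = 40)
(o - 1300) - 2780 = (40 - 1300) - 2780 = -1260 - 2780 = -4040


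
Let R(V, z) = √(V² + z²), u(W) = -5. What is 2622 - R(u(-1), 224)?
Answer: 2622 - √50201 ≈ 2397.9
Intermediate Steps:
2622 - R(u(-1), 224) = 2622 - √((-5)² + 224²) = 2622 - √(25 + 50176) = 2622 - √50201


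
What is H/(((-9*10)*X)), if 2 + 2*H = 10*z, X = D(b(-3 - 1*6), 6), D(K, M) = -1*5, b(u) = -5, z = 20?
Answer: 11/50 ≈ 0.22000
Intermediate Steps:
D(K, M) = -5
X = -5
H = 99 (H = -1 + (10*20)/2 = -1 + (½)*200 = -1 + 100 = 99)
H/(((-9*10)*X)) = 99/((-9*10*(-5))) = 99/((-90*(-5))) = 99/450 = 99*(1/450) = 11/50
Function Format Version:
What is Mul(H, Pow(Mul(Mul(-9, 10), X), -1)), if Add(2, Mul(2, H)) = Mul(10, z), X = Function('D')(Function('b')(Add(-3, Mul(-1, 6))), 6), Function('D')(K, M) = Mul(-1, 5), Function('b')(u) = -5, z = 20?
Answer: Rational(11, 50) ≈ 0.22000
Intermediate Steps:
Function('D')(K, M) = -5
X = -5
H = 99 (H = Add(-1, Mul(Rational(1, 2), Mul(10, 20))) = Add(-1, Mul(Rational(1, 2), 200)) = Add(-1, 100) = 99)
Mul(H, Pow(Mul(Mul(-9, 10), X), -1)) = Mul(99, Pow(Mul(Mul(-9, 10), -5), -1)) = Mul(99, Pow(Mul(-90, -5), -1)) = Mul(99, Pow(450, -1)) = Mul(99, Rational(1, 450)) = Rational(11, 50)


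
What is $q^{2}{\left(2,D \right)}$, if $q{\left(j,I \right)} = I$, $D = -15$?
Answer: $225$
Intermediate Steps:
$q^{2}{\left(2,D \right)} = \left(-15\right)^{2} = 225$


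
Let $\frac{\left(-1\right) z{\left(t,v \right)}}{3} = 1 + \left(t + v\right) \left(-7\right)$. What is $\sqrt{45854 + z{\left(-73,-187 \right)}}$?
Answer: $13 \sqrt{239} \approx 200.98$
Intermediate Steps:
$z{\left(t,v \right)} = -3 + 21 t + 21 v$ ($z{\left(t,v \right)} = - 3 \left(1 + \left(t + v\right) \left(-7\right)\right) = - 3 \left(1 - \left(7 t + 7 v\right)\right) = - 3 \left(1 - 7 t - 7 v\right) = -3 + 21 t + 21 v$)
$\sqrt{45854 + z{\left(-73,-187 \right)}} = \sqrt{45854 + \left(-3 + 21 \left(-73\right) + 21 \left(-187\right)\right)} = \sqrt{45854 - 5463} = \sqrt{40391} = 13 \sqrt{239}$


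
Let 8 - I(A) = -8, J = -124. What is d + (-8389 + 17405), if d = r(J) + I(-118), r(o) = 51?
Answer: 9083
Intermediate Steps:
I(A) = 16 (I(A) = 8 - 1*(-8) = 8 + 8 = 16)
d = 67 (d = 51 + 16 = 67)
d + (-8389 + 17405) = 67 + (-8389 + 17405) = 67 + 9016 = 9083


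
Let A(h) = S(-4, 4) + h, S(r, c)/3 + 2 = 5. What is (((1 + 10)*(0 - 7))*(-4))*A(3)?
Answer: 3696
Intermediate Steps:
S(r, c) = 9 (S(r, c) = -6 + 3*5 = -6 + 15 = 9)
A(h) = 9 + h
(((1 + 10)*(0 - 7))*(-4))*A(3) = (((1 + 10)*(0 - 7))*(-4))*(9 + 3) = ((11*(-7))*(-4))*12 = -77*(-4)*12 = 308*12 = 3696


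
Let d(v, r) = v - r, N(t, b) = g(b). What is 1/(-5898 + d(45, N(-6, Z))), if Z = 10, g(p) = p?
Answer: -1/5863 ≈ -0.00017056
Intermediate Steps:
N(t, b) = b
1/(-5898 + d(45, N(-6, Z))) = 1/(-5898 + (45 - 1*10)) = 1/(-5898 + (45 - 10)) = 1/(-5898 + 35) = 1/(-5863) = -1/5863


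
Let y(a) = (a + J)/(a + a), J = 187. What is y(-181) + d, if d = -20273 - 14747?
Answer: -6338623/181 ≈ -35020.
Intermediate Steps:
y(a) = (187 + a)/(2*a) (y(a) = (a + 187)/(a + a) = (187 + a)/((2*a)) = (187 + a)*(1/(2*a)) = (187 + a)/(2*a))
d = -35020
y(-181) + d = (½)*(187 - 181)/(-181) - 35020 = (½)*(-1/181)*6 - 35020 = -3/181 - 35020 = -6338623/181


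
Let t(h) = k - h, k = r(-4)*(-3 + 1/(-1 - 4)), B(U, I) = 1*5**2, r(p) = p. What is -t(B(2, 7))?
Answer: 61/5 ≈ 12.200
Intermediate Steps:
B(U, I) = 25 (B(U, I) = 1*25 = 25)
k = 64/5 (k = -4*(-3 + 1/(-1 - 4)) = -4*(-3 + 1/(-5)) = -4*(-3 - 1/5) = -4*(-16/5) = 64/5 ≈ 12.800)
t(h) = 64/5 - h
-t(B(2, 7)) = -(64/5 - 1*25) = -(64/5 - 25) = -1*(-61/5) = 61/5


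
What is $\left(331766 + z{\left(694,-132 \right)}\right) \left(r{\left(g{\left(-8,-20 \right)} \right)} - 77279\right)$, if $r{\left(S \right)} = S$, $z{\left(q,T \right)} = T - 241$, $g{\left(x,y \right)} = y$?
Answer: $-25616347507$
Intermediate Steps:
$z{\left(q,T \right)} = -241 + T$
$\left(331766 + z{\left(694,-132 \right)}\right) \left(r{\left(g{\left(-8,-20 \right)} \right)} - 77279\right) = \left(331766 - 373\right) \left(-20 - 77279\right) = \left(331766 - 373\right) \left(-77299\right) = 331393 \left(-77299\right) = -25616347507$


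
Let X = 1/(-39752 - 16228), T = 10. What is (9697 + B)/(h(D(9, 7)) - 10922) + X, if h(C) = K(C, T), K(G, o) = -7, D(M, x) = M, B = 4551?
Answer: -265871323/203935140 ≈ -1.3037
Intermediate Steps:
h(C) = -7
X = -1/55980 (X = 1/(-55980) = -1/55980 ≈ -1.7864e-5)
(9697 + B)/(h(D(9, 7)) - 10922) + X = (9697 + 4551)/(-7 - 10922) - 1/55980 = 14248/(-10929) - 1/55980 = 14248*(-1/10929) - 1/55980 = -14248/10929 - 1/55980 = -265871323/203935140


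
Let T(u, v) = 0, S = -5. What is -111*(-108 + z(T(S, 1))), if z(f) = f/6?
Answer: 11988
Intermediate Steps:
z(f) = f/6 (z(f) = f*(⅙) = f/6)
-111*(-108 + z(T(S, 1))) = -111*(-108 + (⅙)*0) = -111*(-108 + 0) = -111*(-108) = 11988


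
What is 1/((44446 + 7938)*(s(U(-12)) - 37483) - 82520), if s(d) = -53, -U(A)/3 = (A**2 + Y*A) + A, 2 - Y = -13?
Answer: -1/1966368344 ≈ -5.0855e-10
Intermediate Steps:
Y = 15 (Y = 2 - 1*(-13) = 2 + 13 = 15)
U(A) = -48*A - 3*A**2 (U(A) = -3*((A**2 + 15*A) + A) = -3*(A**2 + 16*A) = -48*A - 3*A**2)
1/((44446 + 7938)*(s(U(-12)) - 37483) - 82520) = 1/((44446 + 7938)*(-53 - 37483) - 82520) = 1/(52384*(-37536) - 82520) = 1/(-1966285824 - 82520) = 1/(-1966368344) = -1/1966368344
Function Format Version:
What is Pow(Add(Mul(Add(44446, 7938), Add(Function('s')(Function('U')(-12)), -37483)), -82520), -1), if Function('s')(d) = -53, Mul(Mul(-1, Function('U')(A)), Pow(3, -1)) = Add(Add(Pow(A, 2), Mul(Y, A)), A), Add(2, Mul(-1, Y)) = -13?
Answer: Rational(-1, 1966368344) ≈ -5.0855e-10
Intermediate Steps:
Y = 15 (Y = Add(2, Mul(-1, -13)) = Add(2, 13) = 15)
Function('U')(A) = Add(Mul(-48, A), Mul(-3, Pow(A, 2))) (Function('U')(A) = Mul(-3, Add(Add(Pow(A, 2), Mul(15, A)), A)) = Mul(-3, Add(Pow(A, 2), Mul(16, A))) = Add(Mul(-48, A), Mul(-3, Pow(A, 2))))
Pow(Add(Mul(Add(44446, 7938), Add(Function('s')(Function('U')(-12)), -37483)), -82520), -1) = Pow(Add(Mul(Add(44446, 7938), Add(-53, -37483)), -82520), -1) = Pow(Add(Mul(52384, -37536), -82520), -1) = Pow(Add(-1966285824, -82520), -1) = Pow(-1966368344, -1) = Rational(-1, 1966368344)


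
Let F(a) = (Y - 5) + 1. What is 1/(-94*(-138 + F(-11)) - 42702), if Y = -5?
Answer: -1/28884 ≈ -3.4621e-5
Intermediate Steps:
F(a) = -9 (F(a) = (-5 - 5) + 1 = -10 + 1 = -9)
1/(-94*(-138 + F(-11)) - 42702) = 1/(-94*(-138 - 9) - 42702) = 1/(-94*(-147) - 42702) = 1/(13818 - 42702) = 1/(-28884) = -1/28884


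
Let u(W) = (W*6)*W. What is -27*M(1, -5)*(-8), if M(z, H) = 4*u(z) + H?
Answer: 4104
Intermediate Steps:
u(W) = 6*W² (u(W) = (6*W)*W = 6*W²)
M(z, H) = H + 24*z² (M(z, H) = 4*(6*z²) + H = 24*z² + H = H + 24*z²)
-27*M(1, -5)*(-8) = -27*(-5 + 24*1²)*(-8) = -27*(-5 + 24*1)*(-8) = -27*(-5 + 24)*(-8) = -27*19*(-8) = -513*(-8) = 4104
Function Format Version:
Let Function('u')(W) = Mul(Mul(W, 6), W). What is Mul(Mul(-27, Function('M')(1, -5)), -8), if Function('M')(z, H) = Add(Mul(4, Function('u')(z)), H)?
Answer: 4104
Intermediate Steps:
Function('u')(W) = Mul(6, Pow(W, 2)) (Function('u')(W) = Mul(Mul(6, W), W) = Mul(6, Pow(W, 2)))
Function('M')(z, H) = Add(H, Mul(24, Pow(z, 2))) (Function('M')(z, H) = Add(Mul(4, Mul(6, Pow(z, 2))), H) = Add(Mul(24, Pow(z, 2)), H) = Add(H, Mul(24, Pow(z, 2))))
Mul(Mul(-27, Function('M')(1, -5)), -8) = Mul(Mul(-27, Add(-5, Mul(24, Pow(1, 2)))), -8) = Mul(Mul(-27, Add(-5, Mul(24, 1))), -8) = Mul(Mul(-27, Add(-5, 24)), -8) = Mul(Mul(-27, 19), -8) = Mul(-513, -8) = 4104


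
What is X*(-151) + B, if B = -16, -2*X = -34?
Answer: -2583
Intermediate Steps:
X = 17 (X = -½*(-34) = 17)
X*(-151) + B = 17*(-151) - 16 = -2567 - 16 = -2583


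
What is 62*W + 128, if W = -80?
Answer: -4832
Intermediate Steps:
62*W + 128 = 62*(-80) + 128 = -4960 + 128 = -4832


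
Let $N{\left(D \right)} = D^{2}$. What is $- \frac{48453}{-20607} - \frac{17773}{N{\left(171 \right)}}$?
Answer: $\frac{350188654}{200856429} \approx 1.7435$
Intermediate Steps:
$- \frac{48453}{-20607} - \frac{17773}{N{\left(171 \right)}} = - \frac{48453}{-20607} - \frac{17773}{171^{2}} = \left(-48453\right) \left(- \frac{1}{20607}\right) - \frac{17773}{29241} = \frac{16151}{6869} - \frac{17773}{29241} = \frac{350188654}{200856429}$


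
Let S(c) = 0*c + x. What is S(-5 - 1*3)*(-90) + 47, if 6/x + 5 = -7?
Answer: 92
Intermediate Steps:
x = -1/2 (x = 6/(-5 - 7) = 6/(-12) = 6*(-1/12) = -1/2 ≈ -0.50000)
S(c) = -1/2 (S(c) = 0*c - 1/2 = 0 - 1/2 = -1/2)
S(-5 - 1*3)*(-90) + 47 = -1/2*(-90) + 47 = 45 + 47 = 92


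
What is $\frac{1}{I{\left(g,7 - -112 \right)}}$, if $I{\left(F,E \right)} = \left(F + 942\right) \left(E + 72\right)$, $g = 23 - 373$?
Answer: $\frac{1}{113072} \approx 8.8439 \cdot 10^{-6}$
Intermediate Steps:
$g = -350$ ($g = 23 - 373 = -350$)
$I{\left(F,E \right)} = \left(72 + E\right) \left(942 + F\right)$ ($I{\left(F,E \right)} = \left(942 + F\right) \left(72 + E\right) = \left(72 + E\right) \left(942 + F\right)$)
$\frac{1}{I{\left(g,7 - -112 \right)}} = \frac{1}{67824 + 72 \left(-350\right) + 942 \left(7 - -112\right) + \left(7 - -112\right) \left(-350\right)} = \frac{1}{67824 - 25200 + 942 \left(7 + 112\right) + \left(7 + 112\right) \left(-350\right)} = \frac{1}{67824 - 25200 + 942 \cdot 119 + 119 \left(-350\right)} = \frac{1}{67824 - 25200 + 112098 - 41650} = \frac{1}{113072}$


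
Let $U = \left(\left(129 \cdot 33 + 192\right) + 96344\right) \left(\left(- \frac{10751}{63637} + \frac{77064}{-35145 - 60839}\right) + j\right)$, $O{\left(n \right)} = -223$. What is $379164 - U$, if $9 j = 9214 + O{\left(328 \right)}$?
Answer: $- \frac{1561548922122899}{15581974} \approx -1.0022 \cdot 10^{8}$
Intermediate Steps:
$j = 999$ ($j = \frac{9214 - 223}{9} = \frac{1}{9} \cdot 8991 = 999$)
$U = \frac{1567457045712635}{15581974}$ ($U = \left(\left(129 \cdot 33 + 192\right) + 96344\right) \left(\left(- \frac{10751}{63637} + \frac{77064}{-35145 - 60839}\right) + 999\right) = \left(\left(4257 + 192\right) + 96344\right) \left(\left(\left(-10751\right) \frac{1}{63637} + \frac{77064}{-95984}\right) + 999\right) = \left(4449 + 96344\right) \left(\left(- \frac{10751}{63637} + 77064 \left(- \frac{1}{95984}\right)\right) + 999\right) = 100793 \left(\left(- \frac{10751}{63637} - \frac{9633}{11998}\right) + 999\right) = 100793 \left(- \frac{106000817}{109073818} + 999\right) = 100793 \cdot \frac{108858743365}{109073818} = \frac{1567457045712635}{15581974} \approx 1.0059 \cdot 10^{8}$)
$379164 - U = 379164 - \frac{1567457045712635}{15581974} = - \frac{1561548922122899}{15581974}$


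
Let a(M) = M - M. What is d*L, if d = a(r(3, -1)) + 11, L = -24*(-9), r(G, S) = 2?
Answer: 2376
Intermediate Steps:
L = 216
a(M) = 0
d = 11 (d = 0 + 11 = 11)
d*L = 11*216 = 2376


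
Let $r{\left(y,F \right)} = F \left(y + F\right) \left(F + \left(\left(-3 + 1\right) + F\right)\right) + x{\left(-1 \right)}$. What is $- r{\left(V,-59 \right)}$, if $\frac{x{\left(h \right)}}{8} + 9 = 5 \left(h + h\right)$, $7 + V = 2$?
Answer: $453272$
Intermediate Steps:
$V = -5$ ($V = -7 + 2 = -5$)
$x{\left(h \right)} = -72 + 80 h$ ($x{\left(h \right)} = -72 + 8 \cdot 5 \left(h + h\right) = -72 + 8 \cdot 5 \cdot 2 h = -72 + 8 \cdot 10 h = -72 + 80 h$)
$r{\left(y,F \right)} = -152 + F \left(-2 + 2 F\right) \left(F + y\right)$ ($r{\left(y,F \right)} = F \left(y + F\right) \left(F + \left(\left(-3 + 1\right) + F\right)\right) + \left(-72 + 80 \left(-1\right)\right) = F \left(F + y\right) \left(F + \left(-2 + F\right)\right) - 152 = F \left(F + y\right) \left(-2 + 2 F\right) - 152 = F \left(-2 + 2 F\right) \left(F + y\right) - 152 = -152 + F \left(-2 + 2 F\right) \left(F + y\right)$)
$- r{\left(V,-59 \right)} = - (-152 - 2 \left(-59\right)^{2} + 2 \left(-59\right)^{3} - \left(-118\right) \left(-5\right) + 2 \left(-5\right) \left(-59\right)^{2}) = - (-152 - 6962 + 2 \left(-205379\right) - 590 + 2 \left(-5\right) 3481) = - (-152 - 6962 - 410758 - 590 - 34810) = \left(-1\right) \left(-453272\right) = 453272$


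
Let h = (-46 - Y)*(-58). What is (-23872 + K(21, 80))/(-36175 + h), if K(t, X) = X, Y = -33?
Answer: 23792/35421 ≈ 0.67169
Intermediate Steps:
h = 754 (h = (-46 - 1*(-33))*(-58) = (-46 + 33)*(-58) = -13*(-58) = 754)
(-23872 + K(21, 80))/(-36175 + h) = (-23872 + 80)/(-36175 + 754) = -23792/(-35421) = -23792*(-1/35421) = 23792/35421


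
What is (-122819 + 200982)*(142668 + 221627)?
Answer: 28474390085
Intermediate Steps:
(-122819 + 200982)*(142668 + 221627) = 78163*364295 = 28474390085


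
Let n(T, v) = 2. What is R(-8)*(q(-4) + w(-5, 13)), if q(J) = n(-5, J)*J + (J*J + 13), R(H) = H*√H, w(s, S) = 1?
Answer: -352*I*√2 ≈ -497.8*I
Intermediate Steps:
R(H) = H^(3/2)
q(J) = 13 + J² + 2*J (q(J) = 2*J + (J*J + 13) = 2*J + (J² + 13) = 2*J + (13 + J²) = 13 + J² + 2*J)
R(-8)*(q(-4) + w(-5, 13)) = (-8)^(3/2)*((13 + (-4)² + 2*(-4)) + 1) = (-16*I*√2)*((13 + 16 - 8) + 1) = (-16*I*√2)*(21 + 1) = -16*I*√2*22 = -352*I*√2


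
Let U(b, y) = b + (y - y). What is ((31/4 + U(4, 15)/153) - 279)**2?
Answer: 27552348121/374544 ≈ 73562.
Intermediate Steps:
U(b, y) = b (U(b, y) = b + 0 = b)
((31/4 + U(4, 15)/153) - 279)**2 = ((31/4 + 4/153) - 279)**2 = (4759/612 - 279)**2 = (-165989/612)**2 = 27552348121/374544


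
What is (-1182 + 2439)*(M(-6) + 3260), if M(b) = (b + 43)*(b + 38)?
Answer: 5586108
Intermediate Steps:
M(b) = (38 + b)*(43 + b) (M(b) = (43 + b)*(38 + b) = (38 + b)*(43 + b))
(-1182 + 2439)*(M(-6) + 3260) = (-1182 + 2439)*((1634 + (-6)² + 81*(-6)) + 3260) = 1257*((1634 + 36 - 486) + 3260) = 1257*(1184 + 3260) = 1257*4444 = 5586108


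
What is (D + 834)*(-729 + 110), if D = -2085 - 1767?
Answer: 1868142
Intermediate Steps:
D = -3852
(D + 834)*(-729 + 110) = (-3852 + 834)*(-729 + 110) = -3018*(-619) = 1868142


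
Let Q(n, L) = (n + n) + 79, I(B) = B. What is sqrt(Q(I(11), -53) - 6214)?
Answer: I*sqrt(6113) ≈ 78.186*I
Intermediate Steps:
Q(n, L) = 79 + 2*n (Q(n, L) = 2*n + 79 = 79 + 2*n)
sqrt(Q(I(11), -53) - 6214) = sqrt((79 + 2*11) - 6214) = sqrt((79 + 22) - 6214) = sqrt(101 - 6214) = sqrt(-6113) = I*sqrt(6113)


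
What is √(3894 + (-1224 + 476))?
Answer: 11*√26 ≈ 56.089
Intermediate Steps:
√(3894 + (-1224 + 476)) = √(3894 - 748) = √3146 = 11*√26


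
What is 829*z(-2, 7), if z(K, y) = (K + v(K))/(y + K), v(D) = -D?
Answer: 0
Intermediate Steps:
z(K, y) = 0 (z(K, y) = (K - K)/(y + K) = 0/(K + y) = 0)
829*z(-2, 7) = 829*0 = 0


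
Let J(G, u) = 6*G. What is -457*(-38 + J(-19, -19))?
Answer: 69464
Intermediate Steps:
-457*(-38 + J(-19, -19)) = -457*(-38 + 6*(-19)) = -457*(-38 - 114) = -457*(-152) = 69464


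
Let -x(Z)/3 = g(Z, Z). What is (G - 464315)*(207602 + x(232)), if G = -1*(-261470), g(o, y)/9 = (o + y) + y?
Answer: -38299164450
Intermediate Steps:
g(o, y) = 9*o + 18*y (g(o, y) = 9*((o + y) + y) = 9*(o + 2*y) = 9*o + 18*y)
x(Z) = -81*Z (x(Z) = -3*(9*Z + 18*Z) = -81*Z)
G = 261470
(G - 464315)*(207602 + x(232)) = (261470 - 464315)*(207602 - 81*232) = -202845*(207602 - 18792) = -202845*188810 = -38299164450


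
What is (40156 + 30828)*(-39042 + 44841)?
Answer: 411636216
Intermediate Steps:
(40156 + 30828)*(-39042 + 44841) = 70984*5799 = 411636216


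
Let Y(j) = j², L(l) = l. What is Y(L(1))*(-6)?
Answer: -6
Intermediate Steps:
Y(L(1))*(-6) = 1²*(-6) = 1*(-6) = -6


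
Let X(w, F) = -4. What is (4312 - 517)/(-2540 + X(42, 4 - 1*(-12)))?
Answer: -1265/848 ≈ -1.4917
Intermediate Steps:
(4312 - 517)/(-2540 + X(42, 4 - 1*(-12))) = (4312 - 517)/(-2540 - 4) = 3795/(-2544) = 3795*(-1/2544) = -1265/848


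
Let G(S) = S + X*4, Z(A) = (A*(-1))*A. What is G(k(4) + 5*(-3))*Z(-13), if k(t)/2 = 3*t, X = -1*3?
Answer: 507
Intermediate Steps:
X = -3
k(t) = 6*t (k(t) = 2*(3*t) = 6*t)
Z(A) = -A² (Z(A) = (-A)*A = -A²)
G(S) = -12 + S (G(S) = S - 3*4 = S - 12 = -12 + S)
G(k(4) + 5*(-3))*Z(-13) = (-12 + (6*4 + 5*(-3)))*(-1*(-13)²) = (-12 + (24 - 15))*(-1*169) = (-12 + 9)*(-169) = -3*(-169) = 507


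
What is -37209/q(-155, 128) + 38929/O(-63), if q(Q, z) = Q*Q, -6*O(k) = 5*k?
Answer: 373326301/504525 ≈ 739.96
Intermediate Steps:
O(k) = -5*k/6
q(Q, z) = Q²
-37209/q(-155, 128) + 38929/O(-63) = -37209/((-155)²) + 38929/((-⅚*(-63))) = -37209/24025 + 38929/(105/2) = -37209*1/24025 + 38929*(2/105) = -37209/24025 + 77858/105 = 373326301/504525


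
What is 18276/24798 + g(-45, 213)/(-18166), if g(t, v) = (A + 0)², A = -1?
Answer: 55329503/75080078 ≈ 0.73694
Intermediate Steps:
g(t, v) = 1 (g(t, v) = (-1 + 0)² = (-1)² = 1)
18276/24798 + g(-45, 213)/(-18166) = 18276/24798 + 1/(-18166) = 18276*(1/24798) + 1*(-1/18166) = 3046/4133 - 1/18166 = 55329503/75080078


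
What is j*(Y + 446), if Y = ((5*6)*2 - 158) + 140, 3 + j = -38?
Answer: -20008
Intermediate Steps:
j = -41 (j = -3 - 38 = -41)
Y = 42 (Y = (30*2 - 158) + 140 = (60 - 158) + 140 = -98 + 140 = 42)
j*(Y + 446) = -41*(42 + 446) = -41*488 = -20008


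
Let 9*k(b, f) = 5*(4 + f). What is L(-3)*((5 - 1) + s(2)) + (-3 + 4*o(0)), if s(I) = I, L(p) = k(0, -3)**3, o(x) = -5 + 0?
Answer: -5339/243 ≈ -21.971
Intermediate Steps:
k(b, f) = 20/9 + 5*f/9 (k(b, f) = (5*(4 + f))/9 = (20 + 5*f)/9 = 20/9 + 5*f/9)
o(x) = -5
L(p) = 125/729 (L(p) = (20/9 + (5/9)*(-3))**3 = (20/9 - 5/3)**3 = (5/9)**3 = 125/729)
L(-3)*((5 - 1) + s(2)) + (-3 + 4*o(0)) = 125*((5 - 1) + 2)/729 + (-3 + 4*(-5)) = 125*(4 + 2)/729 + (-3 - 20) = (125/729)*6 - 23 = 250/243 - 23 = -5339/243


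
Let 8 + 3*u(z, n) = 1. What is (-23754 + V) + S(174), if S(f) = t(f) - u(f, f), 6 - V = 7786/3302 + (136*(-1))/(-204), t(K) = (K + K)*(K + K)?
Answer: 482200844/4953 ≈ 97355.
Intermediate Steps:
t(K) = 4*K² (t(K) = (2*K)*(2*K) = 4*K²)
V = 14737/4953 (V = 6 - (7786/3302 + (136*(-1))/(-204)) = 6 - (7786*(1/3302) - 136*(-1/204)) = 6 - (3893/1651 + ⅔) = 6 - 1*14981/4953 = 6 - 14981/4953 = 14737/4953 ≈ 2.9754)
u(z, n) = -7/3 (u(z, n) = -8/3 + (⅓)*1 = -8/3 + ⅓ = -7/3)
S(f) = 7/3 + 4*f² (S(f) = 4*f² - 1*(-7/3) = 4*f² + 7/3 = 7/3 + 4*f²)
(-23754 + V) + S(174) = (-23754 + 14737/4953) + (7/3 + 4*174²) = -117638825/4953 + (7/3 + 4*30276) = -117638825/4953 + (7/3 + 121104) = -117638825/4953 + 363319/3 = 482200844/4953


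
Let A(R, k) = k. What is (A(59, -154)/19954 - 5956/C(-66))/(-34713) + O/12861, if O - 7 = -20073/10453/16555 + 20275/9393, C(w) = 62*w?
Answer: 7003924141920853747/10447396610252672038815 ≈ 0.00067040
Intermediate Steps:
O = 14886560429101/1625453155095 (O = 7 + (-20073/10453/16555 + 20275/9393) = 7 + (-20073*1/10453*(1/16555) + 20275*(1/9393)) = 7 + (-20073/10453*1/16555 + 20275/9393) = 7 + (-20073/173049415 + 20275/9393) = 7 + 3508388343436/1625453155095 = 14886560429101/1625453155095 ≈ 9.1584)
(A(59, -154)/19954 - 5956/C(-66))/(-34713) + O/12861 = (-154/19954 - 5956/(62*(-66)))/(-34713) + (14886560429101/1625453155095)/12861 = (-154*1/19954 - 5956/(-4092))*(-1/34713) + (14886560429101/1625453155095)*(1/12861) = (-7/907 - 5956*(-1/4092))*(-1/34713) + 14886560429101/20904953027676795 = (-7/907 + 1489/1023)*(-1/34713) + 14886560429101/20904953027676795 = (1343362/927861)*(-1/34713) + 14886560429101/20904953027676795 = -1343362/32208838893 + 14886560429101/20904953027676795 = 7003924141920853747/10447396610252672038815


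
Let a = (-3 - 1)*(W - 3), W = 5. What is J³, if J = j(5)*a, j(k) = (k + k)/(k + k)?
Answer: -512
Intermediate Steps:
j(k) = 1 (j(k) = (2*k)/((2*k)) = (2*k)*(1/(2*k)) = 1)
a = -8 (a = (-3 - 1)*(5 - 3) = -4*2 = -8)
J = -8 (J = 1*(-8) = -8)
J³ = (-8)³ = -512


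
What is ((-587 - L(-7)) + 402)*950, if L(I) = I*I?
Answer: -222300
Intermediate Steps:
L(I) = I²
((-587 - L(-7)) + 402)*950 = ((-587 - 1*(-7)²) + 402)*950 = ((-587 - 1*49) + 402)*950 = ((-587 - 49) + 402)*950 = (-636 + 402)*950 = -234*950 = -222300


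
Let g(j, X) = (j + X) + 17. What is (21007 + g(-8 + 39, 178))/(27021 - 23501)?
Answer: 21233/3520 ≈ 6.0321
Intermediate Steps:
g(j, X) = 17 + X + j (g(j, X) = (X + j) + 17 = 17 + X + j)
(21007 + g(-8 + 39, 178))/(27021 - 23501) = (21007 + (17 + 178 + (-8 + 39)))/(27021 - 23501) = (21007 + (17 + 178 + 31))/3520 = (21007 + 226)*(1/3520) = 21233*(1/3520) = 21233/3520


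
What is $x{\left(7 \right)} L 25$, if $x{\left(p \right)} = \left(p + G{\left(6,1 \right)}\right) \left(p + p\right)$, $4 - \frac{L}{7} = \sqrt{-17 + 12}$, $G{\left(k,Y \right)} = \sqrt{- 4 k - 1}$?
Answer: $2450 \left(4 - i \sqrt{5}\right) \left(7 + 5 i\right) \approx 95992.0 + 10651.0 i$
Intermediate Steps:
$G{\left(k,Y \right)} = \sqrt{-1 - 4 k}$
$L = 28 - 7 i \sqrt{5}$ ($L = 28 - 7 \sqrt{-17 + 12} = 28 - 7 \sqrt{-5} = 28 - 7 i \sqrt{5} \approx 28.0 - 15.652 i$)
$x{\left(p \right)} = 2 p \left(p + 5 i\right)$ ($x{\left(p \right)} = \left(p + \sqrt{-1 - 24}\right) \left(p + p\right) = \left(p + \sqrt{-1 - 24}\right) 2 p = \left(p + \sqrt{-25}\right) 2 p = \left(p + 5 i\right) 2 p = 2 p \left(p + 5 i\right)$)
$x{\left(7 \right)} L 25 = 2 \cdot 7 \left(7 + 5 i\right) \left(28 - 7 i \sqrt{5}\right) 25 = \left(98 + 70 i\right) \left(28 - 7 i \sqrt{5}\right) 25 = \left(28 - 7 i \sqrt{5}\right) \left(98 + 70 i\right) 25 = 25 \left(28 - 7 i \sqrt{5}\right) \left(98 + 70 i\right)$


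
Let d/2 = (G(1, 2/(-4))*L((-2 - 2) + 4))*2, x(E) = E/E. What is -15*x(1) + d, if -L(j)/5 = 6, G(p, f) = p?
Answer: -135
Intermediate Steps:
x(E) = 1
L(j) = -30 (L(j) = -5*6 = -30)
d = -120 (d = 2*((1*(-30))*2) = 2*(-30*2) = 2*(-60) = -120)
-15*x(1) + d = -15*1 - 120 = -15 - 120 = -135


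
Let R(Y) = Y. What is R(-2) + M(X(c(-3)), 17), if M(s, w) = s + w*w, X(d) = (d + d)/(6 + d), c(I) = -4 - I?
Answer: 1433/5 ≈ 286.60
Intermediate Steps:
X(d) = 2*d/(6 + d) (X(d) = (2*d)/(6 + d) = 2*d/(6 + d))
M(s, w) = s + w²
R(-2) + M(X(c(-3)), 17) = -2 + (2*(-4 - 1*(-3))/(6 + (-4 - 1*(-3))) + 17²) = -2 + (2*(-4 + 3)/(6 + (-4 + 3)) + 289) = -2 + (2*(-1)/(6 - 1) + 289) = -2 + (2*(-1)/5 + 289) = -2 + (2*(-1)*(⅕) + 289) = -2 + (-⅖ + 289) = -2 + 1443/5 = 1433/5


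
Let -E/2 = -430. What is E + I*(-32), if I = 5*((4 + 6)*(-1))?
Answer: 2460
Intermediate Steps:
I = -50 (I = 5*(10*(-1)) = 5*(-10) = -50)
E = 860 (E = -2*(-430) = 860)
E + I*(-32) = 860 - 50*(-32) = 860 + 1600 = 2460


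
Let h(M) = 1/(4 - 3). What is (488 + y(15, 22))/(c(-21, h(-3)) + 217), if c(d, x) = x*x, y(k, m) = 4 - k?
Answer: 477/218 ≈ 2.1881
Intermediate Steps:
h(M) = 1 (h(M) = 1/1 = 1)
c(d, x) = x²
(488 + y(15, 22))/(c(-21, h(-3)) + 217) = (488 + (4 - 1*15))/(1² + 217) = (488 + (4 - 15))/(1 + 217) = (488 - 11)/218 = 477*(1/218) = 477/218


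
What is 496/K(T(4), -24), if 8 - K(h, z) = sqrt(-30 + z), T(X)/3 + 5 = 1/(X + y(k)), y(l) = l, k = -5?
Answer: 1984/59 + 744*I*sqrt(6)/59 ≈ 33.627 + 30.888*I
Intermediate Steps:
T(X) = -15 + 3/(-5 + X) (T(X) = -15 + 3/(X - 5) = -15 + 3/(-5 + X))
K(h, z) = 8 - sqrt(-30 + z)
496/K(T(4), -24) = 496/(8 - sqrt(-30 - 24)) = 496/(8 - sqrt(-54)) = 496/(8 - 3*I*sqrt(6))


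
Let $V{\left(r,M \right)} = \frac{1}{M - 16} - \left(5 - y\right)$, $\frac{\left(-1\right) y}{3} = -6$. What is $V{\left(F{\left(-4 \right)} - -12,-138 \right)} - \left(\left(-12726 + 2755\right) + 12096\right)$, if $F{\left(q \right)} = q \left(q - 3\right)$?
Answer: $- \frac{325249}{154} \approx -2112.0$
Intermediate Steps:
$y = 18$ ($y = \left(-3\right) \left(-6\right) = 18$)
$F{\left(q \right)} = q \left(-3 + q\right)$ ($F{\left(q \right)} = q \left(q - 3\right) = q \left(-3 + q\right)$)
$V{\left(r,M \right)} = 13 + \frac{1}{-16 + M}$ ($V{\left(r,M \right)} = \frac{1}{M - 16} - \left(5 - 18\right) = \frac{1}{-16 + M} - \left(5 - 18\right) = \frac{1}{-16 + M} - -13 = \frac{1}{-16 + M} + 13 = 13 + \frac{1}{-16 + M}$)
$V{\left(F{\left(-4 \right)} - -12,-138 \right)} - \left(\left(-12726 + 2755\right) + 12096\right) = \frac{-207 + 13 \left(-138\right)}{-16 - 138} - \left(\left(-12726 + 2755\right) + 12096\right) = \frac{-207 - 1794}{-154} - \left(-9971 + 12096\right) = \left(- \frac{1}{154}\right) \left(-2001\right) - 2125 = \frac{2001}{154} - 2125 = - \frac{325249}{154}$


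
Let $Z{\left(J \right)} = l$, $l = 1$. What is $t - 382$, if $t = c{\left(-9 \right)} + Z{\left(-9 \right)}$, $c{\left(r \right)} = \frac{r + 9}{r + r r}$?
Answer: $-381$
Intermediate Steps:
$c{\left(r \right)} = \frac{9 + r}{r + r^{2}}$
$Z{\left(J \right)} = 1$
$t = 1$ ($t = \frac{9 - 9}{\left(-9\right) \left(1 - 9\right)} + 1 = \left(- \frac{1}{9}\right) \frac{1}{-8} \cdot 0 + 1 = \left(- \frac{1}{9}\right) \left(- \frac{1}{8}\right) 0 + 1 = 0 + 1 = 1$)
$t - 382 = 1 - 382 = -381$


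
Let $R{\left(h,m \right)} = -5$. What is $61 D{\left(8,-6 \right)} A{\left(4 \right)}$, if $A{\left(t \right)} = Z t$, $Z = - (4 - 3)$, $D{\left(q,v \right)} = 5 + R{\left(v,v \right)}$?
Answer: $0$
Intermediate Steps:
$D{\left(q,v \right)} = 0$ ($D{\left(q,v \right)} = 5 - 5 = 0$)
$Z = -1$ ($Z = \left(-1\right) 1 = -1$)
$A{\left(t \right)} = - t$
$61 D{\left(8,-6 \right)} A{\left(4 \right)} = 61 \cdot 0 \left(\left(-1\right) 4\right) = 0 \left(-4\right) = 0$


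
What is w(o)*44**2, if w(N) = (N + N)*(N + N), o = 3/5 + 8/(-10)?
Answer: 7744/25 ≈ 309.76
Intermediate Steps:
o = -1/5 (o = 3*(1/5) + 8*(-1/10) = 3/5 - 4/5 = -1/5 ≈ -0.20000)
w(N) = 4*N**2 (w(N) = (2*N)*(2*N) = 4*N**2)
w(o)*44**2 = (4*(-1/5)**2)*44**2 = (4*(1/25))*1936 = (4/25)*1936 = 7744/25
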